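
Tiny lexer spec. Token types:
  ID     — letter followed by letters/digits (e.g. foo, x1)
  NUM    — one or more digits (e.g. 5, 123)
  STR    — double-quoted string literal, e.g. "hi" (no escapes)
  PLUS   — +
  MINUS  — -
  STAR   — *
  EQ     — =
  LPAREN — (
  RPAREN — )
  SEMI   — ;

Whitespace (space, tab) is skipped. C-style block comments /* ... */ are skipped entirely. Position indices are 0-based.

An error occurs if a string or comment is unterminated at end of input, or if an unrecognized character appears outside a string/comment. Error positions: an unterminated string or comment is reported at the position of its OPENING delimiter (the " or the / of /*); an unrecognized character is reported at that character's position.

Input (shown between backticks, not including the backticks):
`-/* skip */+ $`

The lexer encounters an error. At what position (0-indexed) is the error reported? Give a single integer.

Answer: 13

Derivation:
pos=0: emit MINUS '-'
pos=1: enter COMMENT mode (saw '/*')
exit COMMENT mode (now at pos=11)
pos=11: emit PLUS '+'
pos=13: ERROR — unrecognized char '$'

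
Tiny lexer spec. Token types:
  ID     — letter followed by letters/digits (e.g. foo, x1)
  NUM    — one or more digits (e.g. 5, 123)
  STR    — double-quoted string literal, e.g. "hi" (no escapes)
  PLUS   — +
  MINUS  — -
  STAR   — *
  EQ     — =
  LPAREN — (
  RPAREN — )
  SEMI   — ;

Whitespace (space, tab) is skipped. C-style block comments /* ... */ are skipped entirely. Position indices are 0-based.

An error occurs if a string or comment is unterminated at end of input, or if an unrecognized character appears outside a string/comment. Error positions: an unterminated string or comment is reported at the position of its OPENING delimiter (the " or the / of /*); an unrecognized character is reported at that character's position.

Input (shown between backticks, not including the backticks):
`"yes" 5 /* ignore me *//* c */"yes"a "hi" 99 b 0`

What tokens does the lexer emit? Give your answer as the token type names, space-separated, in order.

Answer: STR NUM STR ID STR NUM ID NUM

Derivation:
pos=0: enter STRING mode
pos=0: emit STR "yes" (now at pos=5)
pos=6: emit NUM '5' (now at pos=7)
pos=8: enter COMMENT mode (saw '/*')
exit COMMENT mode (now at pos=23)
pos=23: enter COMMENT mode (saw '/*')
exit COMMENT mode (now at pos=30)
pos=30: enter STRING mode
pos=30: emit STR "yes" (now at pos=35)
pos=35: emit ID 'a' (now at pos=36)
pos=37: enter STRING mode
pos=37: emit STR "hi" (now at pos=41)
pos=42: emit NUM '99' (now at pos=44)
pos=45: emit ID 'b' (now at pos=46)
pos=47: emit NUM '0' (now at pos=48)
DONE. 8 tokens: [STR, NUM, STR, ID, STR, NUM, ID, NUM]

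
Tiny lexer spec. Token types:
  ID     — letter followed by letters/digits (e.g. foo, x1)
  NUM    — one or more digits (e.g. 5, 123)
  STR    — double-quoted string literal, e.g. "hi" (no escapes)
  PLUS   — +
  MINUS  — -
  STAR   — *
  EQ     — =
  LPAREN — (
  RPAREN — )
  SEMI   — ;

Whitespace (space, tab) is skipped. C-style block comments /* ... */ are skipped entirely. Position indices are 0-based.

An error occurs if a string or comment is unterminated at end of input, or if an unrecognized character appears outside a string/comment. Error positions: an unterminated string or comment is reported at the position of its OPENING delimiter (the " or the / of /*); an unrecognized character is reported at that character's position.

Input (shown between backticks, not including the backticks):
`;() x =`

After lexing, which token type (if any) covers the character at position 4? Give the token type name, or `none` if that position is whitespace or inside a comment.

pos=0: emit SEMI ';'
pos=1: emit LPAREN '('
pos=2: emit RPAREN ')'
pos=4: emit ID 'x' (now at pos=5)
pos=6: emit EQ '='
DONE. 5 tokens: [SEMI, LPAREN, RPAREN, ID, EQ]
Position 4: char is 'x' -> ID

Answer: ID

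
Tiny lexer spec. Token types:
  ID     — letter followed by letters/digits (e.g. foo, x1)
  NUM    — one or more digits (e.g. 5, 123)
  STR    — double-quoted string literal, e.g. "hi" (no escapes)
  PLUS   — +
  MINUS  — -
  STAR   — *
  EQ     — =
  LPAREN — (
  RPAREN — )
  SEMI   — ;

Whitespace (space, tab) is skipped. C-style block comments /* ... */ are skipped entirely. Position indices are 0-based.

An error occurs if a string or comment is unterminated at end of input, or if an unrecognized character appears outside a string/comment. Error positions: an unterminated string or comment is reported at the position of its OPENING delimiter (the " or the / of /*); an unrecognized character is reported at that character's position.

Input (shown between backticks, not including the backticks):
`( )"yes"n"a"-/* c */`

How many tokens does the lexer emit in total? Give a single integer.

pos=0: emit LPAREN '('
pos=2: emit RPAREN ')'
pos=3: enter STRING mode
pos=3: emit STR "yes" (now at pos=8)
pos=8: emit ID 'n' (now at pos=9)
pos=9: enter STRING mode
pos=9: emit STR "a" (now at pos=12)
pos=12: emit MINUS '-'
pos=13: enter COMMENT mode (saw '/*')
exit COMMENT mode (now at pos=20)
DONE. 6 tokens: [LPAREN, RPAREN, STR, ID, STR, MINUS]

Answer: 6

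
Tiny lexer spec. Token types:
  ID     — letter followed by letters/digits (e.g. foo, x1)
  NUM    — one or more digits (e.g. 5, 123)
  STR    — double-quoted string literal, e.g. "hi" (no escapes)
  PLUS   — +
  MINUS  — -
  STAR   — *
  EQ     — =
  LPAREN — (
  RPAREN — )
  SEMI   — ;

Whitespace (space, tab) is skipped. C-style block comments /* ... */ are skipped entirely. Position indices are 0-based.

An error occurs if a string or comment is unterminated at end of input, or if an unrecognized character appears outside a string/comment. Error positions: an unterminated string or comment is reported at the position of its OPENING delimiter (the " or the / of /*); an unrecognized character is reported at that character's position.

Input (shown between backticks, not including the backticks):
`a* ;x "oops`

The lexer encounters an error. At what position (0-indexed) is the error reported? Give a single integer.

Answer: 6

Derivation:
pos=0: emit ID 'a' (now at pos=1)
pos=1: emit STAR '*'
pos=3: emit SEMI ';'
pos=4: emit ID 'x' (now at pos=5)
pos=6: enter STRING mode
pos=6: ERROR — unterminated string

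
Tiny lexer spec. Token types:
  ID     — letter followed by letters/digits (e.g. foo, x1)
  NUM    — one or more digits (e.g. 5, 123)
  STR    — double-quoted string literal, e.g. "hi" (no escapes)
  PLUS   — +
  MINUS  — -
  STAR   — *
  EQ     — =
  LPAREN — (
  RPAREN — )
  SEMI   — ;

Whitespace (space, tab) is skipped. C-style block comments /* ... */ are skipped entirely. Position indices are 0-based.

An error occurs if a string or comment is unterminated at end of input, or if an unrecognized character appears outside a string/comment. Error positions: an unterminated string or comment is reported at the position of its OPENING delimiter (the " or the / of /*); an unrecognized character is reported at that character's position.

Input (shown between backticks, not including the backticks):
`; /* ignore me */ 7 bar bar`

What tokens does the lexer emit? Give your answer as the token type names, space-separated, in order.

pos=0: emit SEMI ';'
pos=2: enter COMMENT mode (saw '/*')
exit COMMENT mode (now at pos=17)
pos=18: emit NUM '7' (now at pos=19)
pos=20: emit ID 'bar' (now at pos=23)
pos=24: emit ID 'bar' (now at pos=27)
DONE. 4 tokens: [SEMI, NUM, ID, ID]

Answer: SEMI NUM ID ID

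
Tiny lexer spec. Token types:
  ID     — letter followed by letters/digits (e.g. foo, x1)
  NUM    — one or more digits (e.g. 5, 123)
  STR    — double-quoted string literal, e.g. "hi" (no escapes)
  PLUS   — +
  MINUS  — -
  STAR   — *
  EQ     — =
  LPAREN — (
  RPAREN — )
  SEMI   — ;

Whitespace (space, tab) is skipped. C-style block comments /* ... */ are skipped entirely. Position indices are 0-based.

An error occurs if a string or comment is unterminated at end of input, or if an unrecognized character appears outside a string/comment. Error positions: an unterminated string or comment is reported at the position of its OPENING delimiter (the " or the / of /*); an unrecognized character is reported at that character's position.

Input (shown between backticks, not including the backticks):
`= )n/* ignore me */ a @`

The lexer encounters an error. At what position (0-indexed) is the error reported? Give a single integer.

pos=0: emit EQ '='
pos=2: emit RPAREN ')'
pos=3: emit ID 'n' (now at pos=4)
pos=4: enter COMMENT mode (saw '/*')
exit COMMENT mode (now at pos=19)
pos=20: emit ID 'a' (now at pos=21)
pos=22: ERROR — unrecognized char '@'

Answer: 22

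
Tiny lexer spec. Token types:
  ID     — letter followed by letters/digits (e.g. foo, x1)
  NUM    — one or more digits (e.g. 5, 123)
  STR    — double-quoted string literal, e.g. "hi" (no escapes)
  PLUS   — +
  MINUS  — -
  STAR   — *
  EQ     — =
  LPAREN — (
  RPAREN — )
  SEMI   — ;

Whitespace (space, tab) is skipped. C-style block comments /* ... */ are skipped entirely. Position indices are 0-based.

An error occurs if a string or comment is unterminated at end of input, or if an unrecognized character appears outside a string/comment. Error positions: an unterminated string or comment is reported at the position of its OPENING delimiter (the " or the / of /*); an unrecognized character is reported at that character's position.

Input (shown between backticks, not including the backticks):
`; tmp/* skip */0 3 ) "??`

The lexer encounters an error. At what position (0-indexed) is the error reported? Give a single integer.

pos=0: emit SEMI ';'
pos=2: emit ID 'tmp' (now at pos=5)
pos=5: enter COMMENT mode (saw '/*')
exit COMMENT mode (now at pos=15)
pos=15: emit NUM '0' (now at pos=16)
pos=17: emit NUM '3' (now at pos=18)
pos=19: emit RPAREN ')'
pos=21: enter STRING mode
pos=21: ERROR — unterminated string

Answer: 21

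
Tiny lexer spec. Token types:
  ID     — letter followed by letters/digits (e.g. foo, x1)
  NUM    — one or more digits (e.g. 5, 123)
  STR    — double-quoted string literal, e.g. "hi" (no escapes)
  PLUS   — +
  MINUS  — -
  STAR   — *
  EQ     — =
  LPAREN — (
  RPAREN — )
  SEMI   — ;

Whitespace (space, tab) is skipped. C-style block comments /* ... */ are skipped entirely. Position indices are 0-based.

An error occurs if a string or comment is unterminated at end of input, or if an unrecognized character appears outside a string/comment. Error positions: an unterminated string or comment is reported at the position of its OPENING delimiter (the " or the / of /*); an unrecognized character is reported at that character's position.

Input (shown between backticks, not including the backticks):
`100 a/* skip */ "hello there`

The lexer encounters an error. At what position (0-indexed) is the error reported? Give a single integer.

pos=0: emit NUM '100' (now at pos=3)
pos=4: emit ID 'a' (now at pos=5)
pos=5: enter COMMENT mode (saw '/*')
exit COMMENT mode (now at pos=15)
pos=16: enter STRING mode
pos=16: ERROR — unterminated string

Answer: 16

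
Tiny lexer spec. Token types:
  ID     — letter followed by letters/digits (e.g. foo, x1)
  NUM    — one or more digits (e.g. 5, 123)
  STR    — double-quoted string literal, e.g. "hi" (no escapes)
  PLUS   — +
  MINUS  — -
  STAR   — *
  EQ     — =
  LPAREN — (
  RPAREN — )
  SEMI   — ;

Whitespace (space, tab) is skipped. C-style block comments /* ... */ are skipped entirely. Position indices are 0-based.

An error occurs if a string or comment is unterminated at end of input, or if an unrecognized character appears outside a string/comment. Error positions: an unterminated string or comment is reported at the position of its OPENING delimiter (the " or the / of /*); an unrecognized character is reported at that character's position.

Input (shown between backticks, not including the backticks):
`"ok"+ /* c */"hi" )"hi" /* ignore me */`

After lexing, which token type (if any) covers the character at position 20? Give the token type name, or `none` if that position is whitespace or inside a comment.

Answer: STR

Derivation:
pos=0: enter STRING mode
pos=0: emit STR "ok" (now at pos=4)
pos=4: emit PLUS '+'
pos=6: enter COMMENT mode (saw '/*')
exit COMMENT mode (now at pos=13)
pos=13: enter STRING mode
pos=13: emit STR "hi" (now at pos=17)
pos=18: emit RPAREN ')'
pos=19: enter STRING mode
pos=19: emit STR "hi" (now at pos=23)
pos=24: enter COMMENT mode (saw '/*')
exit COMMENT mode (now at pos=39)
DONE. 5 tokens: [STR, PLUS, STR, RPAREN, STR]
Position 20: char is 'h' -> STR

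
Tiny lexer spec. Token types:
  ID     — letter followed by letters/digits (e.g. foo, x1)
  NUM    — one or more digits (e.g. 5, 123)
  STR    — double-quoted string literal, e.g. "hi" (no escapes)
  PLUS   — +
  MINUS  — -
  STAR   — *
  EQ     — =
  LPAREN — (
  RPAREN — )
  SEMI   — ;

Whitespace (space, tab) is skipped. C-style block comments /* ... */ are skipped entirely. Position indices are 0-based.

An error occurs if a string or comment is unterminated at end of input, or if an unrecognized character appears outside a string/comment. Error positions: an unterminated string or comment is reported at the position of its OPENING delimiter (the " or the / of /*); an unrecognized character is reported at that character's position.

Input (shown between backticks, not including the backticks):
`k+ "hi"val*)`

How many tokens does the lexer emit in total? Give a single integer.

pos=0: emit ID 'k' (now at pos=1)
pos=1: emit PLUS '+'
pos=3: enter STRING mode
pos=3: emit STR "hi" (now at pos=7)
pos=7: emit ID 'val' (now at pos=10)
pos=10: emit STAR '*'
pos=11: emit RPAREN ')'
DONE. 6 tokens: [ID, PLUS, STR, ID, STAR, RPAREN]

Answer: 6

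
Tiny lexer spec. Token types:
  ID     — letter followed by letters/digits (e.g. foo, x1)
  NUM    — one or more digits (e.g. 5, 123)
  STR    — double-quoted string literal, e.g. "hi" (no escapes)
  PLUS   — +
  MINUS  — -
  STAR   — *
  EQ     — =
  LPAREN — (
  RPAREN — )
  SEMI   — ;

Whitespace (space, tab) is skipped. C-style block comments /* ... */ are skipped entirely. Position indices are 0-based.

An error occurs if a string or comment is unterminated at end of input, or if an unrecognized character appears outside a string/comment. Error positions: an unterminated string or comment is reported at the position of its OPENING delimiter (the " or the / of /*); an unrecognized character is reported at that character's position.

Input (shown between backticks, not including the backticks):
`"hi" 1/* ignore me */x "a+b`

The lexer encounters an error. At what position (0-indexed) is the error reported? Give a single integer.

Answer: 23

Derivation:
pos=0: enter STRING mode
pos=0: emit STR "hi" (now at pos=4)
pos=5: emit NUM '1' (now at pos=6)
pos=6: enter COMMENT mode (saw '/*')
exit COMMENT mode (now at pos=21)
pos=21: emit ID 'x' (now at pos=22)
pos=23: enter STRING mode
pos=23: ERROR — unterminated string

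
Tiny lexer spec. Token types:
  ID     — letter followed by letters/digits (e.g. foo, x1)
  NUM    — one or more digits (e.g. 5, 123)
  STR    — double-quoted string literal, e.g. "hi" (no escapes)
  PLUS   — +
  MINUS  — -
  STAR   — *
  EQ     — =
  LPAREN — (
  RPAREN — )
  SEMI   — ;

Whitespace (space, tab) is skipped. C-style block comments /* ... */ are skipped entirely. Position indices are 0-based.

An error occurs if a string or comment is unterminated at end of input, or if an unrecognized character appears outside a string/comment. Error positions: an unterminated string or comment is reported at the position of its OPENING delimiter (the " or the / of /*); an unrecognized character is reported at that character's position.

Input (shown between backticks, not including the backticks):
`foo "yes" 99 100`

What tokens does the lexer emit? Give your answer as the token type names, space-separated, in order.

Answer: ID STR NUM NUM

Derivation:
pos=0: emit ID 'foo' (now at pos=3)
pos=4: enter STRING mode
pos=4: emit STR "yes" (now at pos=9)
pos=10: emit NUM '99' (now at pos=12)
pos=13: emit NUM '100' (now at pos=16)
DONE. 4 tokens: [ID, STR, NUM, NUM]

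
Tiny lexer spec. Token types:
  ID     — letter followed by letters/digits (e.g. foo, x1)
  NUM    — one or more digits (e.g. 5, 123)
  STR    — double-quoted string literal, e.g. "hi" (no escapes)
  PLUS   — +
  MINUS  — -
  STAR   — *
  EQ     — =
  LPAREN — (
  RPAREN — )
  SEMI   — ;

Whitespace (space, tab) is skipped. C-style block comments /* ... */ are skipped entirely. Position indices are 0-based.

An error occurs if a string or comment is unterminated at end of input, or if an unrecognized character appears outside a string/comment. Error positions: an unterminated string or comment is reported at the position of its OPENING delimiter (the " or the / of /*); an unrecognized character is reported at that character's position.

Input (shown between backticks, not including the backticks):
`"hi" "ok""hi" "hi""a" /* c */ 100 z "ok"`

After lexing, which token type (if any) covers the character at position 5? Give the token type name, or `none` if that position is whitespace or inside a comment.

pos=0: enter STRING mode
pos=0: emit STR "hi" (now at pos=4)
pos=5: enter STRING mode
pos=5: emit STR "ok" (now at pos=9)
pos=9: enter STRING mode
pos=9: emit STR "hi" (now at pos=13)
pos=14: enter STRING mode
pos=14: emit STR "hi" (now at pos=18)
pos=18: enter STRING mode
pos=18: emit STR "a" (now at pos=21)
pos=22: enter COMMENT mode (saw '/*')
exit COMMENT mode (now at pos=29)
pos=30: emit NUM '100' (now at pos=33)
pos=34: emit ID 'z' (now at pos=35)
pos=36: enter STRING mode
pos=36: emit STR "ok" (now at pos=40)
DONE. 8 tokens: [STR, STR, STR, STR, STR, NUM, ID, STR]
Position 5: char is '"' -> STR

Answer: STR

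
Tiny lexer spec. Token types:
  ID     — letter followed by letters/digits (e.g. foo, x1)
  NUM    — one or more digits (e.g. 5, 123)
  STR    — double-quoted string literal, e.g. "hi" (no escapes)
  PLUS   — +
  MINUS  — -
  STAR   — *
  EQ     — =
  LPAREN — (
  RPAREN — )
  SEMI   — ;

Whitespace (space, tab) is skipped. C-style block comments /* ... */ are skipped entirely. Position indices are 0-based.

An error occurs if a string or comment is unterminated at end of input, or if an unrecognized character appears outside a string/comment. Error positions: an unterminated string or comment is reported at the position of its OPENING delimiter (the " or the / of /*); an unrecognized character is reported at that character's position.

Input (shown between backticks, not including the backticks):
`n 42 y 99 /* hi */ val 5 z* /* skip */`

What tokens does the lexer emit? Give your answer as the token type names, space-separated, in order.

pos=0: emit ID 'n' (now at pos=1)
pos=2: emit NUM '42' (now at pos=4)
pos=5: emit ID 'y' (now at pos=6)
pos=7: emit NUM '99' (now at pos=9)
pos=10: enter COMMENT mode (saw '/*')
exit COMMENT mode (now at pos=18)
pos=19: emit ID 'val' (now at pos=22)
pos=23: emit NUM '5' (now at pos=24)
pos=25: emit ID 'z' (now at pos=26)
pos=26: emit STAR '*'
pos=28: enter COMMENT mode (saw '/*')
exit COMMENT mode (now at pos=38)
DONE. 8 tokens: [ID, NUM, ID, NUM, ID, NUM, ID, STAR]

Answer: ID NUM ID NUM ID NUM ID STAR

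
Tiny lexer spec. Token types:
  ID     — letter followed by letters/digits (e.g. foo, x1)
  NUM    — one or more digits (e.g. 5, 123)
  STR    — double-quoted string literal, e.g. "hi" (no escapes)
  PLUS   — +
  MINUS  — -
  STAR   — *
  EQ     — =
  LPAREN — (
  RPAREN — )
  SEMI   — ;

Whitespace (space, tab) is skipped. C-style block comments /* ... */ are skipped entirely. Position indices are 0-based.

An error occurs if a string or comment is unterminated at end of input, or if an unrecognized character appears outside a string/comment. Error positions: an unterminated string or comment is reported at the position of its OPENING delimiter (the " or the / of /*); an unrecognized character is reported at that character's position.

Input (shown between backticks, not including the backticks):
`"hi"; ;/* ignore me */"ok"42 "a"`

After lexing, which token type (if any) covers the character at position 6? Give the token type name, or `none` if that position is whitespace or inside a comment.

Answer: SEMI

Derivation:
pos=0: enter STRING mode
pos=0: emit STR "hi" (now at pos=4)
pos=4: emit SEMI ';'
pos=6: emit SEMI ';'
pos=7: enter COMMENT mode (saw '/*')
exit COMMENT mode (now at pos=22)
pos=22: enter STRING mode
pos=22: emit STR "ok" (now at pos=26)
pos=26: emit NUM '42' (now at pos=28)
pos=29: enter STRING mode
pos=29: emit STR "a" (now at pos=32)
DONE. 6 tokens: [STR, SEMI, SEMI, STR, NUM, STR]
Position 6: char is ';' -> SEMI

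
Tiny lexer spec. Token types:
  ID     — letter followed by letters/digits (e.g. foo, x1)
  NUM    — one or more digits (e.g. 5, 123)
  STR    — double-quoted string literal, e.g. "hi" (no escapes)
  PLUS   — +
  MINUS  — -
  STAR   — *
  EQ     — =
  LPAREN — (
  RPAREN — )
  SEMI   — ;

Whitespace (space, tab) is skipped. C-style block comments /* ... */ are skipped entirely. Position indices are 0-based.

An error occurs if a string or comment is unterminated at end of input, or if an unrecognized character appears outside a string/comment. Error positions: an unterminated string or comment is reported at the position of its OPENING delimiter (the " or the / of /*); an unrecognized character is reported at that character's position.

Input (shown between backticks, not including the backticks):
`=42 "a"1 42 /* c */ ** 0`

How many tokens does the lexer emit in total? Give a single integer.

Answer: 8

Derivation:
pos=0: emit EQ '='
pos=1: emit NUM '42' (now at pos=3)
pos=4: enter STRING mode
pos=4: emit STR "a" (now at pos=7)
pos=7: emit NUM '1' (now at pos=8)
pos=9: emit NUM '42' (now at pos=11)
pos=12: enter COMMENT mode (saw '/*')
exit COMMENT mode (now at pos=19)
pos=20: emit STAR '*'
pos=21: emit STAR '*'
pos=23: emit NUM '0' (now at pos=24)
DONE. 8 tokens: [EQ, NUM, STR, NUM, NUM, STAR, STAR, NUM]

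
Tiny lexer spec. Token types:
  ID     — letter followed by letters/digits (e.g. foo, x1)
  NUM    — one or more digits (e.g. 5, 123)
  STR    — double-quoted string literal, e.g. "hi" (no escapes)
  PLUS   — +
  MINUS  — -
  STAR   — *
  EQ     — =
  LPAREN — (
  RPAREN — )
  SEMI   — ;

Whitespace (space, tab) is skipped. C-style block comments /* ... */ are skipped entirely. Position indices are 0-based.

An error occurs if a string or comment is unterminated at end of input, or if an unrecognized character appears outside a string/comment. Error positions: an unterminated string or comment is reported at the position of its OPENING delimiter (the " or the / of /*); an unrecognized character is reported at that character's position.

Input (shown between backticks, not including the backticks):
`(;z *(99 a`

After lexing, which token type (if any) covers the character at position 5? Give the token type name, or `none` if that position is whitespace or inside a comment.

Answer: LPAREN

Derivation:
pos=0: emit LPAREN '('
pos=1: emit SEMI ';'
pos=2: emit ID 'z' (now at pos=3)
pos=4: emit STAR '*'
pos=5: emit LPAREN '('
pos=6: emit NUM '99' (now at pos=8)
pos=9: emit ID 'a' (now at pos=10)
DONE. 7 tokens: [LPAREN, SEMI, ID, STAR, LPAREN, NUM, ID]
Position 5: char is '(' -> LPAREN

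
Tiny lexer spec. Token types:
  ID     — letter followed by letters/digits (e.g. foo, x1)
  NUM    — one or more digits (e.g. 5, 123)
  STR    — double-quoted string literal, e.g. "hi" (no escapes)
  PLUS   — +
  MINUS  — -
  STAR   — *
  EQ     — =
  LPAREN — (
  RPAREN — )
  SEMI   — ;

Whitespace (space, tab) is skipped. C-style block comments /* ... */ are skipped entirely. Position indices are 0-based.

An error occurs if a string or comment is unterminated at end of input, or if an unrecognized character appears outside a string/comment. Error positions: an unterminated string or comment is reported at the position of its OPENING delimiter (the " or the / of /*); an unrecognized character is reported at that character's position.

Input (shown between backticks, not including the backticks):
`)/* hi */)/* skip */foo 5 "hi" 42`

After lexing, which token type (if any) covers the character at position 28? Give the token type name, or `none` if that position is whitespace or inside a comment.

Answer: STR

Derivation:
pos=0: emit RPAREN ')'
pos=1: enter COMMENT mode (saw '/*')
exit COMMENT mode (now at pos=9)
pos=9: emit RPAREN ')'
pos=10: enter COMMENT mode (saw '/*')
exit COMMENT mode (now at pos=20)
pos=20: emit ID 'foo' (now at pos=23)
pos=24: emit NUM '5' (now at pos=25)
pos=26: enter STRING mode
pos=26: emit STR "hi" (now at pos=30)
pos=31: emit NUM '42' (now at pos=33)
DONE. 6 tokens: [RPAREN, RPAREN, ID, NUM, STR, NUM]
Position 28: char is 'i' -> STR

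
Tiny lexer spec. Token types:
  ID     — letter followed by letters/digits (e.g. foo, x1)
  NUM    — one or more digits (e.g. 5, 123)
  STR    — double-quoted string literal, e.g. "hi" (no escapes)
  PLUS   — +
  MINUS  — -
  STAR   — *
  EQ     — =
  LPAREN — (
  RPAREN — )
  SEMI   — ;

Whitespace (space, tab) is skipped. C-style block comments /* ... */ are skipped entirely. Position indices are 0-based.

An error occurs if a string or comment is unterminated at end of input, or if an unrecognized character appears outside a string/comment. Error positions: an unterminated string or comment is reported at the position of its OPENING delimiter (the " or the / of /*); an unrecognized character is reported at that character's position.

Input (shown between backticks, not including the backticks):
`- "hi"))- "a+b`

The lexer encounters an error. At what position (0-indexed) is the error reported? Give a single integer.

Answer: 10

Derivation:
pos=0: emit MINUS '-'
pos=2: enter STRING mode
pos=2: emit STR "hi" (now at pos=6)
pos=6: emit RPAREN ')'
pos=7: emit RPAREN ')'
pos=8: emit MINUS '-'
pos=10: enter STRING mode
pos=10: ERROR — unterminated string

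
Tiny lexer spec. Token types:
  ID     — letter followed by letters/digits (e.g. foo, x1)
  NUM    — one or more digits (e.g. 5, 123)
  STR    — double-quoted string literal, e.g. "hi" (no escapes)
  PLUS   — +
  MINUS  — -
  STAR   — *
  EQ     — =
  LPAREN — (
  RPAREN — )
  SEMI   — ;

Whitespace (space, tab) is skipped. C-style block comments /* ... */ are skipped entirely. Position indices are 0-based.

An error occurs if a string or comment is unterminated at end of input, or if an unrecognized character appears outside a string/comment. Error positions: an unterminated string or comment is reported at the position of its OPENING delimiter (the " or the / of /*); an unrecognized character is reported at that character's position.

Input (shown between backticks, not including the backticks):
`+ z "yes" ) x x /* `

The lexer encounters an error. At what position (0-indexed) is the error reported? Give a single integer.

pos=0: emit PLUS '+'
pos=2: emit ID 'z' (now at pos=3)
pos=4: enter STRING mode
pos=4: emit STR "yes" (now at pos=9)
pos=10: emit RPAREN ')'
pos=12: emit ID 'x' (now at pos=13)
pos=14: emit ID 'x' (now at pos=15)
pos=16: enter COMMENT mode (saw '/*')
pos=16: ERROR — unterminated comment (reached EOF)

Answer: 16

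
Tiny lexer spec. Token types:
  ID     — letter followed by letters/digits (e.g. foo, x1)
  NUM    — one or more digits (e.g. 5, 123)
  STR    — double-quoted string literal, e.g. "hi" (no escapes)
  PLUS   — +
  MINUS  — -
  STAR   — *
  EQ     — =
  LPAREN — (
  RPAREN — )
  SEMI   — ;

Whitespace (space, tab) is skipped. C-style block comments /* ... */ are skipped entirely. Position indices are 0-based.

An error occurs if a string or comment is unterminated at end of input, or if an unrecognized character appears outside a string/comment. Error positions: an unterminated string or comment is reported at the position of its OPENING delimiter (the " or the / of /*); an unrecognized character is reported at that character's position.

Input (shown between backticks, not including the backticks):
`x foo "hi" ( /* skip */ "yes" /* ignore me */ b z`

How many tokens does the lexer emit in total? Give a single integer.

Answer: 7

Derivation:
pos=0: emit ID 'x' (now at pos=1)
pos=2: emit ID 'foo' (now at pos=5)
pos=6: enter STRING mode
pos=6: emit STR "hi" (now at pos=10)
pos=11: emit LPAREN '('
pos=13: enter COMMENT mode (saw '/*')
exit COMMENT mode (now at pos=23)
pos=24: enter STRING mode
pos=24: emit STR "yes" (now at pos=29)
pos=30: enter COMMENT mode (saw '/*')
exit COMMENT mode (now at pos=45)
pos=46: emit ID 'b' (now at pos=47)
pos=48: emit ID 'z' (now at pos=49)
DONE. 7 tokens: [ID, ID, STR, LPAREN, STR, ID, ID]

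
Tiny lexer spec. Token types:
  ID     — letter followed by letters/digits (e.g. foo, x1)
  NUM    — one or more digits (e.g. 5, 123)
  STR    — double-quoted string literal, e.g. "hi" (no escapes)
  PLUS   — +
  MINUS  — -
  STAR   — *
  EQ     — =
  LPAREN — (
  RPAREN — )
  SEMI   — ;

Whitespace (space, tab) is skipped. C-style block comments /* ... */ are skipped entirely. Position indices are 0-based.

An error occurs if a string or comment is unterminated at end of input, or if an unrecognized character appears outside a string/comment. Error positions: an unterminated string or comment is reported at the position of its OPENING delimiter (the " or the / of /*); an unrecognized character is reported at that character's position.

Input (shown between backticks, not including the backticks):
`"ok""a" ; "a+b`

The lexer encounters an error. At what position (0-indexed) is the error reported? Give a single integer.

Answer: 10

Derivation:
pos=0: enter STRING mode
pos=0: emit STR "ok" (now at pos=4)
pos=4: enter STRING mode
pos=4: emit STR "a" (now at pos=7)
pos=8: emit SEMI ';'
pos=10: enter STRING mode
pos=10: ERROR — unterminated string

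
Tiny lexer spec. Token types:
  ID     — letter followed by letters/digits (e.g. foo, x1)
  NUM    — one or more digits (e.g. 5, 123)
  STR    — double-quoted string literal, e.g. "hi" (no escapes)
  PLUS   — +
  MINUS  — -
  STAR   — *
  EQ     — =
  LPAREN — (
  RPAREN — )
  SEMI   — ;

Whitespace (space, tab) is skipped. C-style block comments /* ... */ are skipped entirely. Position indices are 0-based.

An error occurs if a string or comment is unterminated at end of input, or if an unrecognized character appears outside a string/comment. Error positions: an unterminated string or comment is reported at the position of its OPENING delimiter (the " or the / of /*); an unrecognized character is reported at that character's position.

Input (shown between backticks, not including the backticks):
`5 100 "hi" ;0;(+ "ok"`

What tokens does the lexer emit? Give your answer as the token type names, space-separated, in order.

pos=0: emit NUM '5' (now at pos=1)
pos=2: emit NUM '100' (now at pos=5)
pos=6: enter STRING mode
pos=6: emit STR "hi" (now at pos=10)
pos=11: emit SEMI ';'
pos=12: emit NUM '0' (now at pos=13)
pos=13: emit SEMI ';'
pos=14: emit LPAREN '('
pos=15: emit PLUS '+'
pos=17: enter STRING mode
pos=17: emit STR "ok" (now at pos=21)
DONE. 9 tokens: [NUM, NUM, STR, SEMI, NUM, SEMI, LPAREN, PLUS, STR]

Answer: NUM NUM STR SEMI NUM SEMI LPAREN PLUS STR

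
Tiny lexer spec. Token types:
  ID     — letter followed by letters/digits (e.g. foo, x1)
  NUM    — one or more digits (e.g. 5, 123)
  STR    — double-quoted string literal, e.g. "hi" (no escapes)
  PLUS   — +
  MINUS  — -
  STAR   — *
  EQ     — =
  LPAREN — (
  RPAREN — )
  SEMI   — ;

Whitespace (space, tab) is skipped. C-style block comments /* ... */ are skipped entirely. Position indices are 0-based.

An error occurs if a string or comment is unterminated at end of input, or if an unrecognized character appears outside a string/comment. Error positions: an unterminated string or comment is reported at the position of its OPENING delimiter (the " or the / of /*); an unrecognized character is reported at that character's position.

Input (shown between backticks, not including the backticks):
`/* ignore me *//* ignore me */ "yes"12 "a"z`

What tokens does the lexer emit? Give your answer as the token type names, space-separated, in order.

pos=0: enter COMMENT mode (saw '/*')
exit COMMENT mode (now at pos=15)
pos=15: enter COMMENT mode (saw '/*')
exit COMMENT mode (now at pos=30)
pos=31: enter STRING mode
pos=31: emit STR "yes" (now at pos=36)
pos=36: emit NUM '12' (now at pos=38)
pos=39: enter STRING mode
pos=39: emit STR "a" (now at pos=42)
pos=42: emit ID 'z' (now at pos=43)
DONE. 4 tokens: [STR, NUM, STR, ID]

Answer: STR NUM STR ID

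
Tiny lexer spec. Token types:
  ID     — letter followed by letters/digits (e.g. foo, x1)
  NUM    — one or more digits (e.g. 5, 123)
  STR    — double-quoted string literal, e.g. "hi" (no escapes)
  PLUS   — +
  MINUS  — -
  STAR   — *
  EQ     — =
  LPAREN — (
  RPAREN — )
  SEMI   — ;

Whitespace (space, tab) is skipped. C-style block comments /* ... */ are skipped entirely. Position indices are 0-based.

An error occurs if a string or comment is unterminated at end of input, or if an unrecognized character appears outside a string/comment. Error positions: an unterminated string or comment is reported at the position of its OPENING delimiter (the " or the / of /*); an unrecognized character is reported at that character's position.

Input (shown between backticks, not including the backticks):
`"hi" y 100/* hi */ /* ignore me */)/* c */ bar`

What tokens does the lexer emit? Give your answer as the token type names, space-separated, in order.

Answer: STR ID NUM RPAREN ID

Derivation:
pos=0: enter STRING mode
pos=0: emit STR "hi" (now at pos=4)
pos=5: emit ID 'y' (now at pos=6)
pos=7: emit NUM '100' (now at pos=10)
pos=10: enter COMMENT mode (saw '/*')
exit COMMENT mode (now at pos=18)
pos=19: enter COMMENT mode (saw '/*')
exit COMMENT mode (now at pos=34)
pos=34: emit RPAREN ')'
pos=35: enter COMMENT mode (saw '/*')
exit COMMENT mode (now at pos=42)
pos=43: emit ID 'bar' (now at pos=46)
DONE. 5 tokens: [STR, ID, NUM, RPAREN, ID]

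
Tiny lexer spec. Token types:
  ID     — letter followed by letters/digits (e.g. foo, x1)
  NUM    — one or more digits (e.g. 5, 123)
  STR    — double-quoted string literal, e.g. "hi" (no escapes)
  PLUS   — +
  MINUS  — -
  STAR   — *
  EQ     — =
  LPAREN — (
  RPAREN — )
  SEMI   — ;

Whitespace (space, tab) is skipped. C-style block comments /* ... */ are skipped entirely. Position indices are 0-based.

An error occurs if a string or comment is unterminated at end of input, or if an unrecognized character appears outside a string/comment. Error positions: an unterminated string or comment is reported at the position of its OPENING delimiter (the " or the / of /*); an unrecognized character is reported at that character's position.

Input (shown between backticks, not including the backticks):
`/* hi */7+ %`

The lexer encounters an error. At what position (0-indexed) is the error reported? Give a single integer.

Answer: 11

Derivation:
pos=0: enter COMMENT mode (saw '/*')
exit COMMENT mode (now at pos=8)
pos=8: emit NUM '7' (now at pos=9)
pos=9: emit PLUS '+'
pos=11: ERROR — unrecognized char '%'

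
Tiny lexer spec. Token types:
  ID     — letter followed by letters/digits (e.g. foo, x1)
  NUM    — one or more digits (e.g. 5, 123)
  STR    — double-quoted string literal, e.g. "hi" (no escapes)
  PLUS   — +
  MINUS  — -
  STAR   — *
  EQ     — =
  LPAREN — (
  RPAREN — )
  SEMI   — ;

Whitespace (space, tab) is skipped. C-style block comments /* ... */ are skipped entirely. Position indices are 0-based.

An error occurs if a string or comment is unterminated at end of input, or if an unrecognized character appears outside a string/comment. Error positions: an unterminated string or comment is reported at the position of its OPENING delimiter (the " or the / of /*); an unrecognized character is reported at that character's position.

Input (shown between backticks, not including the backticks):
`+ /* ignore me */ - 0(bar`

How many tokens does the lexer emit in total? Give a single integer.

Answer: 5

Derivation:
pos=0: emit PLUS '+'
pos=2: enter COMMENT mode (saw '/*')
exit COMMENT mode (now at pos=17)
pos=18: emit MINUS '-'
pos=20: emit NUM '0' (now at pos=21)
pos=21: emit LPAREN '('
pos=22: emit ID 'bar' (now at pos=25)
DONE. 5 tokens: [PLUS, MINUS, NUM, LPAREN, ID]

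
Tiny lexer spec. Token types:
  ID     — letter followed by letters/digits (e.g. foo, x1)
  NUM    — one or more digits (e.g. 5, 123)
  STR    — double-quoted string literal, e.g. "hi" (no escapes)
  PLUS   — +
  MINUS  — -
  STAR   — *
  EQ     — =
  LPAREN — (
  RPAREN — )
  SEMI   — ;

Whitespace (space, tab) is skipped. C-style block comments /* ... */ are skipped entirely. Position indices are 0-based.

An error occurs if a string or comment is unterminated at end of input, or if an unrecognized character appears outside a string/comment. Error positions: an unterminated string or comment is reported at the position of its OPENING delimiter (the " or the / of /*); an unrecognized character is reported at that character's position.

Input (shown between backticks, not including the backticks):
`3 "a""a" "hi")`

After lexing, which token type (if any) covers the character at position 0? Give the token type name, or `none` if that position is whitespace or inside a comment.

pos=0: emit NUM '3' (now at pos=1)
pos=2: enter STRING mode
pos=2: emit STR "a" (now at pos=5)
pos=5: enter STRING mode
pos=5: emit STR "a" (now at pos=8)
pos=9: enter STRING mode
pos=9: emit STR "hi" (now at pos=13)
pos=13: emit RPAREN ')'
DONE. 5 tokens: [NUM, STR, STR, STR, RPAREN]
Position 0: char is '3' -> NUM

Answer: NUM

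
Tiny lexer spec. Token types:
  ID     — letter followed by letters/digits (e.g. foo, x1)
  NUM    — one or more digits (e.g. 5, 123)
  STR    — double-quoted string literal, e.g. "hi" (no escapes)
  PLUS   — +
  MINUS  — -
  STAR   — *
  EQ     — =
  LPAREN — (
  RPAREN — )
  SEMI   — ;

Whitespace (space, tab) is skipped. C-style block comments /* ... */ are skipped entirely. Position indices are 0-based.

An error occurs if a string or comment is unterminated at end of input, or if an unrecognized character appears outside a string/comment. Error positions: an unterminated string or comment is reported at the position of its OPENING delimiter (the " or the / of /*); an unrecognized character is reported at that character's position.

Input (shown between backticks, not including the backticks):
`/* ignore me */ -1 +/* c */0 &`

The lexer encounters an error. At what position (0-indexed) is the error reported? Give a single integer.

Answer: 29

Derivation:
pos=0: enter COMMENT mode (saw '/*')
exit COMMENT mode (now at pos=15)
pos=16: emit MINUS '-'
pos=17: emit NUM '1' (now at pos=18)
pos=19: emit PLUS '+'
pos=20: enter COMMENT mode (saw '/*')
exit COMMENT mode (now at pos=27)
pos=27: emit NUM '0' (now at pos=28)
pos=29: ERROR — unrecognized char '&'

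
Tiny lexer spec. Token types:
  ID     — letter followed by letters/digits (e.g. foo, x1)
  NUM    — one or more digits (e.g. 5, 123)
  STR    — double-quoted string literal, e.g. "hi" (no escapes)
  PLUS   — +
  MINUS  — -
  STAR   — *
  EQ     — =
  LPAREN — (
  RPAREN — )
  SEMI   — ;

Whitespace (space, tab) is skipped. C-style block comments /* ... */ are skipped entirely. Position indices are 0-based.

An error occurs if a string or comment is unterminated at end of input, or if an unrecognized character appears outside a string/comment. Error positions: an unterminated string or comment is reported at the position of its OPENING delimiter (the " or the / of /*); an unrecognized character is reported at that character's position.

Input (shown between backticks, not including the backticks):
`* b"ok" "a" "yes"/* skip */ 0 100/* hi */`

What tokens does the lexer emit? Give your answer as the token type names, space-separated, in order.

pos=0: emit STAR '*'
pos=2: emit ID 'b' (now at pos=3)
pos=3: enter STRING mode
pos=3: emit STR "ok" (now at pos=7)
pos=8: enter STRING mode
pos=8: emit STR "a" (now at pos=11)
pos=12: enter STRING mode
pos=12: emit STR "yes" (now at pos=17)
pos=17: enter COMMENT mode (saw '/*')
exit COMMENT mode (now at pos=27)
pos=28: emit NUM '0' (now at pos=29)
pos=30: emit NUM '100' (now at pos=33)
pos=33: enter COMMENT mode (saw '/*')
exit COMMENT mode (now at pos=41)
DONE. 7 tokens: [STAR, ID, STR, STR, STR, NUM, NUM]

Answer: STAR ID STR STR STR NUM NUM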